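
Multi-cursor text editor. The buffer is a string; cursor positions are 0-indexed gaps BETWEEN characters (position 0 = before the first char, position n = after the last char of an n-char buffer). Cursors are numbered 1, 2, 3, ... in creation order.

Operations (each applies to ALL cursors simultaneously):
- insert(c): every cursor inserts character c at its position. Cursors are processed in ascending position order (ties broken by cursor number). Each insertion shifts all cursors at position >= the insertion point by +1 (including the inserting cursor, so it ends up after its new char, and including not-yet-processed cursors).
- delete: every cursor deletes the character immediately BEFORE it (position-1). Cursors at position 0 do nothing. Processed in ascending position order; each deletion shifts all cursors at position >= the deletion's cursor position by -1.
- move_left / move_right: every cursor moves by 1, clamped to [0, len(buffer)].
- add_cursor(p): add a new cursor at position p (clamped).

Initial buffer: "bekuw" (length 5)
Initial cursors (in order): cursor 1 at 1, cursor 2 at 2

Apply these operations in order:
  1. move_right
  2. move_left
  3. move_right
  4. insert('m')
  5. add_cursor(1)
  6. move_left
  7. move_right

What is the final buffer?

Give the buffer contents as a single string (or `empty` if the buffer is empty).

Answer: bemkmuw

Derivation:
After op 1 (move_right): buffer="bekuw" (len 5), cursors c1@2 c2@3, authorship .....
After op 2 (move_left): buffer="bekuw" (len 5), cursors c1@1 c2@2, authorship .....
After op 3 (move_right): buffer="bekuw" (len 5), cursors c1@2 c2@3, authorship .....
After op 4 (insert('m')): buffer="bemkmuw" (len 7), cursors c1@3 c2@5, authorship ..1.2..
After op 5 (add_cursor(1)): buffer="bemkmuw" (len 7), cursors c3@1 c1@3 c2@5, authorship ..1.2..
After op 6 (move_left): buffer="bemkmuw" (len 7), cursors c3@0 c1@2 c2@4, authorship ..1.2..
After op 7 (move_right): buffer="bemkmuw" (len 7), cursors c3@1 c1@3 c2@5, authorship ..1.2..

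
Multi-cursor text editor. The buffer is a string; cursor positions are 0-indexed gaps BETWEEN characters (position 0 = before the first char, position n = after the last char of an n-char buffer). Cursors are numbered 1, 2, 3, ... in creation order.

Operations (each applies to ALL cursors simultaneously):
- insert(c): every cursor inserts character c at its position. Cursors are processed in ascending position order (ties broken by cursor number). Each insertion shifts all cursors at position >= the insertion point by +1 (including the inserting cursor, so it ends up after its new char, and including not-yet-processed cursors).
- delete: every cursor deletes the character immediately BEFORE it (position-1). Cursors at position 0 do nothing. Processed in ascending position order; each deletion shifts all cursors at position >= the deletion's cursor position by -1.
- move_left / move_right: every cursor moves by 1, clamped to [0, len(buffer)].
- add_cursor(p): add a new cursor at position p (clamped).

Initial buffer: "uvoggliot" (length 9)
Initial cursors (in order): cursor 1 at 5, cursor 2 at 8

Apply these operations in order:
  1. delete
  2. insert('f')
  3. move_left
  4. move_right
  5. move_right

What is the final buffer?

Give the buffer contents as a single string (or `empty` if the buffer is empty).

Answer: uvogflift

Derivation:
After op 1 (delete): buffer="uvoglit" (len 7), cursors c1@4 c2@6, authorship .......
After op 2 (insert('f')): buffer="uvogflift" (len 9), cursors c1@5 c2@8, authorship ....1..2.
After op 3 (move_left): buffer="uvogflift" (len 9), cursors c1@4 c2@7, authorship ....1..2.
After op 4 (move_right): buffer="uvogflift" (len 9), cursors c1@5 c2@8, authorship ....1..2.
After op 5 (move_right): buffer="uvogflift" (len 9), cursors c1@6 c2@9, authorship ....1..2.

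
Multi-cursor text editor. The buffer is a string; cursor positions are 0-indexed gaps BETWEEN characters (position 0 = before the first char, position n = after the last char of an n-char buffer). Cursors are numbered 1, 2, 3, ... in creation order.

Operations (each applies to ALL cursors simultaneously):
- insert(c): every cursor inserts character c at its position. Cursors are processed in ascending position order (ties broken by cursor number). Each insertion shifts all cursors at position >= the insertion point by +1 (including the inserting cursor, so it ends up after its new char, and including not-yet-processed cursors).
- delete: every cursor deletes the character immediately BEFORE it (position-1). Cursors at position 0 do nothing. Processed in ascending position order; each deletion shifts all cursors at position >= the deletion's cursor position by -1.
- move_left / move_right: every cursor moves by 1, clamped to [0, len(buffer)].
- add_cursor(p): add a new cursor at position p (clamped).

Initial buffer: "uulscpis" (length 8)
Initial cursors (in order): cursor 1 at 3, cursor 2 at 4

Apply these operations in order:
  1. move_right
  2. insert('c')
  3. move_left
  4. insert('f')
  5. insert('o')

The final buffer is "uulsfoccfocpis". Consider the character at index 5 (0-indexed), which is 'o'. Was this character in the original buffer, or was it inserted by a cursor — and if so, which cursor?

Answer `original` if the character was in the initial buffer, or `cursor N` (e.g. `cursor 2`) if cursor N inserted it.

Answer: cursor 1

Derivation:
After op 1 (move_right): buffer="uulscpis" (len 8), cursors c1@4 c2@5, authorship ........
After op 2 (insert('c')): buffer="uulscccpis" (len 10), cursors c1@5 c2@7, authorship ....1.2...
After op 3 (move_left): buffer="uulscccpis" (len 10), cursors c1@4 c2@6, authorship ....1.2...
After op 4 (insert('f')): buffer="uulsfccfcpis" (len 12), cursors c1@5 c2@8, authorship ....11.22...
After op 5 (insert('o')): buffer="uulsfoccfocpis" (len 14), cursors c1@6 c2@10, authorship ....111.222...
Authorship (.=original, N=cursor N): . . . . 1 1 1 . 2 2 2 . . .
Index 5: author = 1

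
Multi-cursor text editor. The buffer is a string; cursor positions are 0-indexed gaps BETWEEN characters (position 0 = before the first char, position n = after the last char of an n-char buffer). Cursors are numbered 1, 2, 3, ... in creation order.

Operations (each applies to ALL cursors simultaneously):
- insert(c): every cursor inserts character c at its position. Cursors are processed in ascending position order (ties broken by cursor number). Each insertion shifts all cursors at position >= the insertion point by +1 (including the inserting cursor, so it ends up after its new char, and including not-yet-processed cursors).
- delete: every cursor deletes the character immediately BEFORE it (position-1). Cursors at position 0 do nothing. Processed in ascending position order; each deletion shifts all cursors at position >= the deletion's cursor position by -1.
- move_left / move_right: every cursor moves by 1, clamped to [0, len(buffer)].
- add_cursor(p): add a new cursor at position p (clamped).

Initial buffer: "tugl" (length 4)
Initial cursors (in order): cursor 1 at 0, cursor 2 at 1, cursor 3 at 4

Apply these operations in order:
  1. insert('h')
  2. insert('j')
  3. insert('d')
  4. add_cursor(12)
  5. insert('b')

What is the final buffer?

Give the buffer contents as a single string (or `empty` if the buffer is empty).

Answer: hjdbthjdbuglhjbdb

Derivation:
After op 1 (insert('h')): buffer="hthuglh" (len 7), cursors c1@1 c2@3 c3@7, authorship 1.2...3
After op 2 (insert('j')): buffer="hjthjuglhj" (len 10), cursors c1@2 c2@5 c3@10, authorship 11.22...33
After op 3 (insert('d')): buffer="hjdthjduglhjd" (len 13), cursors c1@3 c2@7 c3@13, authorship 111.222...333
After op 4 (add_cursor(12)): buffer="hjdthjduglhjd" (len 13), cursors c1@3 c2@7 c4@12 c3@13, authorship 111.222...333
After op 5 (insert('b')): buffer="hjdbthjdbuglhjbdb" (len 17), cursors c1@4 c2@9 c4@15 c3@17, authorship 1111.2222...33433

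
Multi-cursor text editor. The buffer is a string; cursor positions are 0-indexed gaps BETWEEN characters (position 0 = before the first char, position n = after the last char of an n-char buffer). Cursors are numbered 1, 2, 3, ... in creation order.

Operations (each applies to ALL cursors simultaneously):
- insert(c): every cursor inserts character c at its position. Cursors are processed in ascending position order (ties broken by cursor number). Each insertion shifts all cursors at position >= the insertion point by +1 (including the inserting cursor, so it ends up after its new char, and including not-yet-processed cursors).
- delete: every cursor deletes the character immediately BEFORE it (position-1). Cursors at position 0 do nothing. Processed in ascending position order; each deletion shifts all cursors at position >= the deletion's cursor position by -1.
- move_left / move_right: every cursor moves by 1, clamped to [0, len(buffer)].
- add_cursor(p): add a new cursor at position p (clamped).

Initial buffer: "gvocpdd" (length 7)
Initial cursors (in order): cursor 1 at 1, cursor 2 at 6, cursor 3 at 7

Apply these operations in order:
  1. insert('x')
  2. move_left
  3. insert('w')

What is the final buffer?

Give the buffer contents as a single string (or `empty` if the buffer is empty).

Answer: gwxvocpdwxdwx

Derivation:
After op 1 (insert('x')): buffer="gxvocpdxdx" (len 10), cursors c1@2 c2@8 c3@10, authorship .1.....2.3
After op 2 (move_left): buffer="gxvocpdxdx" (len 10), cursors c1@1 c2@7 c3@9, authorship .1.....2.3
After op 3 (insert('w')): buffer="gwxvocpdwxdwx" (len 13), cursors c1@2 c2@9 c3@12, authorship .11.....22.33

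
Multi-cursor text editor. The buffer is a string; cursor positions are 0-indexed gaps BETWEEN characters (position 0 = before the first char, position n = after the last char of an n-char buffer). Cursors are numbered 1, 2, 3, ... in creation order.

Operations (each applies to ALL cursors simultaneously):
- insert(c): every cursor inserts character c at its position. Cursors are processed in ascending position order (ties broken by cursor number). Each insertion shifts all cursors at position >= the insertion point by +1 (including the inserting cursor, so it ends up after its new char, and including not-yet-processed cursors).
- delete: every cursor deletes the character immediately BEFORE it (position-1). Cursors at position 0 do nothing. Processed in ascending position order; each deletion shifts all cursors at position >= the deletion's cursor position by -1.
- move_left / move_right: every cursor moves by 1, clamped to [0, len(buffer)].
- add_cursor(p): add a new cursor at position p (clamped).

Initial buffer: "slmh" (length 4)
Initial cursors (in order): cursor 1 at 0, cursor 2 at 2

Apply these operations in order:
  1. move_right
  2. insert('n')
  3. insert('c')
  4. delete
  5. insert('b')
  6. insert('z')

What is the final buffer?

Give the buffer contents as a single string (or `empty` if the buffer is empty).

Answer: snbzlmnbzh

Derivation:
After op 1 (move_right): buffer="slmh" (len 4), cursors c1@1 c2@3, authorship ....
After op 2 (insert('n')): buffer="snlmnh" (len 6), cursors c1@2 c2@5, authorship .1..2.
After op 3 (insert('c')): buffer="snclmnch" (len 8), cursors c1@3 c2@7, authorship .11..22.
After op 4 (delete): buffer="snlmnh" (len 6), cursors c1@2 c2@5, authorship .1..2.
After op 5 (insert('b')): buffer="snblmnbh" (len 8), cursors c1@3 c2@7, authorship .11..22.
After op 6 (insert('z')): buffer="snbzlmnbzh" (len 10), cursors c1@4 c2@9, authorship .111..222.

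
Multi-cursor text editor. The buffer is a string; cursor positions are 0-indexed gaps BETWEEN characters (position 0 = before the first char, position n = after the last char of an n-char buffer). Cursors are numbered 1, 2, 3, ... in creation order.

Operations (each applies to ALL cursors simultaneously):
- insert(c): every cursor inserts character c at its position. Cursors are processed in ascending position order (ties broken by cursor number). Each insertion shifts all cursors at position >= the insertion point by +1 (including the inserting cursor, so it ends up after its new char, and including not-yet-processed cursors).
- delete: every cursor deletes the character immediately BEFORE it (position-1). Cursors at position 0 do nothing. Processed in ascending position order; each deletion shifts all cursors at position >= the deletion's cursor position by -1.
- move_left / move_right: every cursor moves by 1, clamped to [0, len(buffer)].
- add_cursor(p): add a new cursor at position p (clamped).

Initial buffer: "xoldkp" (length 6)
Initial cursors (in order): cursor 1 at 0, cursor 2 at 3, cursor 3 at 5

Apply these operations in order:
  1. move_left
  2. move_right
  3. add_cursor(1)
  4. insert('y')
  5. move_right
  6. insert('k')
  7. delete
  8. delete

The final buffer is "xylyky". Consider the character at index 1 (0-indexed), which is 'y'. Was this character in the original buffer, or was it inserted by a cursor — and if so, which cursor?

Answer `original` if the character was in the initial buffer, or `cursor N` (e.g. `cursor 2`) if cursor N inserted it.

Answer: cursor 1

Derivation:
After op 1 (move_left): buffer="xoldkp" (len 6), cursors c1@0 c2@2 c3@4, authorship ......
After op 2 (move_right): buffer="xoldkp" (len 6), cursors c1@1 c2@3 c3@5, authorship ......
After op 3 (add_cursor(1)): buffer="xoldkp" (len 6), cursors c1@1 c4@1 c2@3 c3@5, authorship ......
After op 4 (insert('y')): buffer="xyyolydkyp" (len 10), cursors c1@3 c4@3 c2@6 c3@9, authorship .14..2..3.
After op 5 (move_right): buffer="xyyolydkyp" (len 10), cursors c1@4 c4@4 c2@7 c3@10, authorship .14..2..3.
After op 6 (insert('k')): buffer="xyyokklydkkypk" (len 14), cursors c1@6 c4@6 c2@10 c3@14, authorship .14.14.2.2.3.3
After op 7 (delete): buffer="xyyolydkyp" (len 10), cursors c1@4 c4@4 c2@7 c3@10, authorship .14..2..3.
After op 8 (delete): buffer="xylyky" (len 6), cursors c1@2 c4@2 c2@4 c3@6, authorship .1.2.3
Authorship (.=original, N=cursor N): . 1 . 2 . 3
Index 1: author = 1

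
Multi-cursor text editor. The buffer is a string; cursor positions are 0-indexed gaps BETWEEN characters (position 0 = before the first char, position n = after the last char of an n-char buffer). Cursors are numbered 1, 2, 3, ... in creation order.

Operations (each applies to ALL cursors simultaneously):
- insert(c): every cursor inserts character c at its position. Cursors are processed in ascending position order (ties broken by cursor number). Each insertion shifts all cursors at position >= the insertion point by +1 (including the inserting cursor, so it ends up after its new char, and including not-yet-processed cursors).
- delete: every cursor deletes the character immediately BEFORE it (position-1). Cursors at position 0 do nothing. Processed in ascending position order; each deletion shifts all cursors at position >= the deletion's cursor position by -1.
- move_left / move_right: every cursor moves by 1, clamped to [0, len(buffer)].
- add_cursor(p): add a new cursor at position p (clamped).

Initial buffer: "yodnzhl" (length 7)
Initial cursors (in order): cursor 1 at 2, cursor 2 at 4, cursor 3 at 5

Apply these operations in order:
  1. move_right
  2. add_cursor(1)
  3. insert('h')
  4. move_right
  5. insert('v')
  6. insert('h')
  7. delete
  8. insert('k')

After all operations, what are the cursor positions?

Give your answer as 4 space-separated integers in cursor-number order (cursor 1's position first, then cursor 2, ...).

After op 1 (move_right): buffer="yodnzhl" (len 7), cursors c1@3 c2@5 c3@6, authorship .......
After op 2 (add_cursor(1)): buffer="yodnzhl" (len 7), cursors c4@1 c1@3 c2@5 c3@6, authorship .......
After op 3 (insert('h')): buffer="yhodhnzhhhl" (len 11), cursors c4@2 c1@5 c2@8 c3@10, authorship .4..1..2.3.
After op 4 (move_right): buffer="yhodhnzhhhl" (len 11), cursors c4@3 c1@6 c2@9 c3@11, authorship .4..1..2.3.
After op 5 (insert('v')): buffer="yhovdhnvzhhvhlv" (len 15), cursors c4@4 c1@8 c2@12 c3@15, authorship .4.4.1.1.2.23.3
After op 6 (insert('h')): buffer="yhovhdhnvhzhhvhhlvh" (len 19), cursors c4@5 c1@10 c2@15 c3@19, authorship .4.44.1.11.2.223.33
After op 7 (delete): buffer="yhovdhnvzhhvhlv" (len 15), cursors c4@4 c1@8 c2@12 c3@15, authorship .4.4.1.1.2.23.3
After op 8 (insert('k')): buffer="yhovkdhnvkzhhvkhlvk" (len 19), cursors c4@5 c1@10 c2@15 c3@19, authorship .4.44.1.11.2.223.33

Answer: 10 15 19 5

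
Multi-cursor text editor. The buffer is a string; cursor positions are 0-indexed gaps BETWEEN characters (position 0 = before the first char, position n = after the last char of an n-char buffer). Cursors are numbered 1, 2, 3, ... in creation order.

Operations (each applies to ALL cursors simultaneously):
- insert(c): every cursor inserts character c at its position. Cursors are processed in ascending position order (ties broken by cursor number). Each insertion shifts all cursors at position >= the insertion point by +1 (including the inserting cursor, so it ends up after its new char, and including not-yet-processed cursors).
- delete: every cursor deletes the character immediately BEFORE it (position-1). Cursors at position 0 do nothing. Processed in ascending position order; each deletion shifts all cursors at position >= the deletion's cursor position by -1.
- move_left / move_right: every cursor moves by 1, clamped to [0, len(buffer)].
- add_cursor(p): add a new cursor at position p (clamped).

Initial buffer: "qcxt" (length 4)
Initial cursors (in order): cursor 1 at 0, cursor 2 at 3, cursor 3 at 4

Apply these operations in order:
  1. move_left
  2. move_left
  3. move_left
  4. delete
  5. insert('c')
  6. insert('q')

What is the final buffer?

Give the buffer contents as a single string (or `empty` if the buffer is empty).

After op 1 (move_left): buffer="qcxt" (len 4), cursors c1@0 c2@2 c3@3, authorship ....
After op 2 (move_left): buffer="qcxt" (len 4), cursors c1@0 c2@1 c3@2, authorship ....
After op 3 (move_left): buffer="qcxt" (len 4), cursors c1@0 c2@0 c3@1, authorship ....
After op 4 (delete): buffer="cxt" (len 3), cursors c1@0 c2@0 c3@0, authorship ...
After op 5 (insert('c')): buffer="ccccxt" (len 6), cursors c1@3 c2@3 c3@3, authorship 123...
After op 6 (insert('q')): buffer="cccqqqcxt" (len 9), cursors c1@6 c2@6 c3@6, authorship 123123...

Answer: cccqqqcxt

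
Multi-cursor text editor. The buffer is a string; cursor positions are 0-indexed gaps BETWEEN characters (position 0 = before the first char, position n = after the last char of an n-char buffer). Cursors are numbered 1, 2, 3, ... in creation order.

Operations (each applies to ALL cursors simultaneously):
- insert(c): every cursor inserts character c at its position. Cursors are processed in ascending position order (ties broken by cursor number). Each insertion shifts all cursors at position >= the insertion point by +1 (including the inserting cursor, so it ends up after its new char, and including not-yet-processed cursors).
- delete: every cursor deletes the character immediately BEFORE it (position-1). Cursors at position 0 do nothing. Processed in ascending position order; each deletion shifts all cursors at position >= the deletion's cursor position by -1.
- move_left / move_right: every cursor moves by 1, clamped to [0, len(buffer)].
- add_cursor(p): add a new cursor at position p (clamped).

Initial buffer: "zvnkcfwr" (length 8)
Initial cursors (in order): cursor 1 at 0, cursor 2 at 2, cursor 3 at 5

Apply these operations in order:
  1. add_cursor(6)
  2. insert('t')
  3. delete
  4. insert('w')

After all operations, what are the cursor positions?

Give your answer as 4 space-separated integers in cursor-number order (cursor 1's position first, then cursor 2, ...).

Answer: 1 4 8 10

Derivation:
After op 1 (add_cursor(6)): buffer="zvnkcfwr" (len 8), cursors c1@0 c2@2 c3@5 c4@6, authorship ........
After op 2 (insert('t')): buffer="tzvtnkctftwr" (len 12), cursors c1@1 c2@4 c3@8 c4@10, authorship 1..2...3.4..
After op 3 (delete): buffer="zvnkcfwr" (len 8), cursors c1@0 c2@2 c3@5 c4@6, authorship ........
After op 4 (insert('w')): buffer="wzvwnkcwfwwr" (len 12), cursors c1@1 c2@4 c3@8 c4@10, authorship 1..2...3.4..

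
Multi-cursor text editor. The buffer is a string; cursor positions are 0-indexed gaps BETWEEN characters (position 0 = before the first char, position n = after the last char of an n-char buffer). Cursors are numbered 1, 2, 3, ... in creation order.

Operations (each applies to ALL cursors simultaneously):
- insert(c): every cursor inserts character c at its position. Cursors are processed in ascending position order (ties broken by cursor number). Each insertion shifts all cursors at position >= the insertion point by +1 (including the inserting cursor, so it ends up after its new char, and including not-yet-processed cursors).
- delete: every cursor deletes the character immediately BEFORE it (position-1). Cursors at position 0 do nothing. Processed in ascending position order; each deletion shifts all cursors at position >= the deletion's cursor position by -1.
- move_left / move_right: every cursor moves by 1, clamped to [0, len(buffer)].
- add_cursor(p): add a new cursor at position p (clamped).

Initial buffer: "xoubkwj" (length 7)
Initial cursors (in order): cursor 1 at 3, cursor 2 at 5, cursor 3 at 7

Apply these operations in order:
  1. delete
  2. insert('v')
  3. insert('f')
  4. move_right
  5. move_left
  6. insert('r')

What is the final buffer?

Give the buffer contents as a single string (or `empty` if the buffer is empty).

Answer: xovfrbvfrwvrf

Derivation:
After op 1 (delete): buffer="xobw" (len 4), cursors c1@2 c2@3 c3@4, authorship ....
After op 2 (insert('v')): buffer="xovbvwv" (len 7), cursors c1@3 c2@5 c3@7, authorship ..1.2.3
After op 3 (insert('f')): buffer="xovfbvfwvf" (len 10), cursors c1@4 c2@7 c3@10, authorship ..11.22.33
After op 4 (move_right): buffer="xovfbvfwvf" (len 10), cursors c1@5 c2@8 c3@10, authorship ..11.22.33
After op 5 (move_left): buffer="xovfbvfwvf" (len 10), cursors c1@4 c2@7 c3@9, authorship ..11.22.33
After op 6 (insert('r')): buffer="xovfrbvfrwvrf" (len 13), cursors c1@5 c2@9 c3@12, authorship ..111.222.333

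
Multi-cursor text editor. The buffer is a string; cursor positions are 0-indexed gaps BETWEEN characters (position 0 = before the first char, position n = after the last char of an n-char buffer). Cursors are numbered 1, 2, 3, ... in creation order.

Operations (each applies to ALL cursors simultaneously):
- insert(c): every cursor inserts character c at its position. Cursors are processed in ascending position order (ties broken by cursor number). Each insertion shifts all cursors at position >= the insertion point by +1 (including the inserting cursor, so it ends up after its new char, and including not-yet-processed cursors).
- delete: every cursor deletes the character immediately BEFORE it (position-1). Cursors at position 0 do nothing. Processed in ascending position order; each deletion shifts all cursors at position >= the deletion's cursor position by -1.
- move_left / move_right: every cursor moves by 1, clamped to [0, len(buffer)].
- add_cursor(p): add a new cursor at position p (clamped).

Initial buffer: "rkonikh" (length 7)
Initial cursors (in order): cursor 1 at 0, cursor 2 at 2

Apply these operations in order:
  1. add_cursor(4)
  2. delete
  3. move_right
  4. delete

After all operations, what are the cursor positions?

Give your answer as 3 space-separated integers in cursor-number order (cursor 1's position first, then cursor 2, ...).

Answer: 0 0 0

Derivation:
After op 1 (add_cursor(4)): buffer="rkonikh" (len 7), cursors c1@0 c2@2 c3@4, authorship .......
After op 2 (delete): buffer="roikh" (len 5), cursors c1@0 c2@1 c3@2, authorship .....
After op 3 (move_right): buffer="roikh" (len 5), cursors c1@1 c2@2 c3@3, authorship .....
After op 4 (delete): buffer="kh" (len 2), cursors c1@0 c2@0 c3@0, authorship ..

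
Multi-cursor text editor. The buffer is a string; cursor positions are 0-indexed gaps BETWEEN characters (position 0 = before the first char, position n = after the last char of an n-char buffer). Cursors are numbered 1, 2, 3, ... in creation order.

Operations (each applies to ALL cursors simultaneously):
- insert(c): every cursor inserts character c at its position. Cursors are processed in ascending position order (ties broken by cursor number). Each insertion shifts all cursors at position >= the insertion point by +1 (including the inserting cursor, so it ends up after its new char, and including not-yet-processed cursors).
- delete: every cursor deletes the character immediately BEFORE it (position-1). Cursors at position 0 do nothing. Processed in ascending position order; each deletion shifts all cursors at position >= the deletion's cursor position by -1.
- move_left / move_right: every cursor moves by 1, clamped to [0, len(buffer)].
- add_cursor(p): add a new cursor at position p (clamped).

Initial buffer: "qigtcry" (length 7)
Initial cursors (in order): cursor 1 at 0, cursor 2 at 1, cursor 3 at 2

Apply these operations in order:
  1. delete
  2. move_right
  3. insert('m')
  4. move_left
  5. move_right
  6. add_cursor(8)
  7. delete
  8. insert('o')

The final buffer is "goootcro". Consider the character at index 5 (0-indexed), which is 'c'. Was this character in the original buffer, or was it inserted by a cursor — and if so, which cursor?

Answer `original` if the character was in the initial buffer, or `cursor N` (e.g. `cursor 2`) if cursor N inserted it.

Answer: original

Derivation:
After op 1 (delete): buffer="gtcry" (len 5), cursors c1@0 c2@0 c3@0, authorship .....
After op 2 (move_right): buffer="gtcry" (len 5), cursors c1@1 c2@1 c3@1, authorship .....
After op 3 (insert('m')): buffer="gmmmtcry" (len 8), cursors c1@4 c2@4 c3@4, authorship .123....
After op 4 (move_left): buffer="gmmmtcry" (len 8), cursors c1@3 c2@3 c3@3, authorship .123....
After op 5 (move_right): buffer="gmmmtcry" (len 8), cursors c1@4 c2@4 c3@4, authorship .123....
After op 6 (add_cursor(8)): buffer="gmmmtcry" (len 8), cursors c1@4 c2@4 c3@4 c4@8, authorship .123....
After op 7 (delete): buffer="gtcr" (len 4), cursors c1@1 c2@1 c3@1 c4@4, authorship ....
After op 8 (insert('o')): buffer="goootcro" (len 8), cursors c1@4 c2@4 c3@4 c4@8, authorship .123...4
Authorship (.=original, N=cursor N): . 1 2 3 . . . 4
Index 5: author = original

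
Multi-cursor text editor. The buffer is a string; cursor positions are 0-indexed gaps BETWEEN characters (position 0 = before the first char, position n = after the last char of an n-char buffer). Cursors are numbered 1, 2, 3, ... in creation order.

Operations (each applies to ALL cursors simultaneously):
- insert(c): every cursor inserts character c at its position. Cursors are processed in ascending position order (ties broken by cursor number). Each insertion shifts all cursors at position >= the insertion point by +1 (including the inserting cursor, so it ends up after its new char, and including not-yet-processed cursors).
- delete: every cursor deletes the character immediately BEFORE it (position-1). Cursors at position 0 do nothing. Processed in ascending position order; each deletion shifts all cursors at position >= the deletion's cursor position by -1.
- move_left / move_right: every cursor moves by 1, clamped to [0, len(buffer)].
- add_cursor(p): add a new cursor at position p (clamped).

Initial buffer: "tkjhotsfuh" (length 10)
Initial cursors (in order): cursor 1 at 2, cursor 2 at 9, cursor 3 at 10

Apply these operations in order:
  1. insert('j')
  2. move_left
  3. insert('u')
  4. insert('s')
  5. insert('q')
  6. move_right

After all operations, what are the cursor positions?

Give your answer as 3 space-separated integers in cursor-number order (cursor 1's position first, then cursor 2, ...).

Answer: 6 17 22

Derivation:
After op 1 (insert('j')): buffer="tkjjhotsfujhj" (len 13), cursors c1@3 c2@11 c3@13, authorship ..1.......2.3
After op 2 (move_left): buffer="tkjjhotsfujhj" (len 13), cursors c1@2 c2@10 c3@12, authorship ..1.......2.3
After op 3 (insert('u')): buffer="tkujjhotsfuujhuj" (len 16), cursors c1@3 c2@12 c3@15, authorship ..11.......22.33
After op 4 (insert('s')): buffer="tkusjjhotsfuusjhusj" (len 19), cursors c1@4 c2@14 c3@18, authorship ..111.......222.333
After op 5 (insert('q')): buffer="tkusqjjhotsfuusqjhusqj" (len 22), cursors c1@5 c2@16 c3@21, authorship ..1111.......2222.3333
After op 6 (move_right): buffer="tkusqjjhotsfuusqjhusqj" (len 22), cursors c1@6 c2@17 c3@22, authorship ..1111.......2222.3333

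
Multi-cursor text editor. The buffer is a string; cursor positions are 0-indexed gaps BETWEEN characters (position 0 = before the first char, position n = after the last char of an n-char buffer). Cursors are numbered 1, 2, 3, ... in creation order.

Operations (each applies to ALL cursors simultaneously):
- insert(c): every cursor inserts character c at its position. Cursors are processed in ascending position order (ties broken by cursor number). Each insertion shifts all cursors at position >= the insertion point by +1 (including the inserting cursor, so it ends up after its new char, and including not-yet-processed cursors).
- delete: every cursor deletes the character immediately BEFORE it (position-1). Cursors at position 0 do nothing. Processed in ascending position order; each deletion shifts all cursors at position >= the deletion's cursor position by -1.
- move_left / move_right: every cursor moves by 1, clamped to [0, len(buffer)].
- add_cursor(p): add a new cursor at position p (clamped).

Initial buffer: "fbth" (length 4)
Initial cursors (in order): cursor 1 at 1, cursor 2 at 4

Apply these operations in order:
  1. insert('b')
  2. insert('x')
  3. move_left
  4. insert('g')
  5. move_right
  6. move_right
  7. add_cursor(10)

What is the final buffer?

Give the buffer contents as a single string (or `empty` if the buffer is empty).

After op 1 (insert('b')): buffer="fbbthb" (len 6), cursors c1@2 c2@6, authorship .1...2
After op 2 (insert('x')): buffer="fbxbthbx" (len 8), cursors c1@3 c2@8, authorship .11...22
After op 3 (move_left): buffer="fbxbthbx" (len 8), cursors c1@2 c2@7, authorship .11...22
After op 4 (insert('g')): buffer="fbgxbthbgx" (len 10), cursors c1@3 c2@9, authorship .111...222
After op 5 (move_right): buffer="fbgxbthbgx" (len 10), cursors c1@4 c2@10, authorship .111...222
After op 6 (move_right): buffer="fbgxbthbgx" (len 10), cursors c1@5 c2@10, authorship .111...222
After op 7 (add_cursor(10)): buffer="fbgxbthbgx" (len 10), cursors c1@5 c2@10 c3@10, authorship .111...222

Answer: fbgxbthbgx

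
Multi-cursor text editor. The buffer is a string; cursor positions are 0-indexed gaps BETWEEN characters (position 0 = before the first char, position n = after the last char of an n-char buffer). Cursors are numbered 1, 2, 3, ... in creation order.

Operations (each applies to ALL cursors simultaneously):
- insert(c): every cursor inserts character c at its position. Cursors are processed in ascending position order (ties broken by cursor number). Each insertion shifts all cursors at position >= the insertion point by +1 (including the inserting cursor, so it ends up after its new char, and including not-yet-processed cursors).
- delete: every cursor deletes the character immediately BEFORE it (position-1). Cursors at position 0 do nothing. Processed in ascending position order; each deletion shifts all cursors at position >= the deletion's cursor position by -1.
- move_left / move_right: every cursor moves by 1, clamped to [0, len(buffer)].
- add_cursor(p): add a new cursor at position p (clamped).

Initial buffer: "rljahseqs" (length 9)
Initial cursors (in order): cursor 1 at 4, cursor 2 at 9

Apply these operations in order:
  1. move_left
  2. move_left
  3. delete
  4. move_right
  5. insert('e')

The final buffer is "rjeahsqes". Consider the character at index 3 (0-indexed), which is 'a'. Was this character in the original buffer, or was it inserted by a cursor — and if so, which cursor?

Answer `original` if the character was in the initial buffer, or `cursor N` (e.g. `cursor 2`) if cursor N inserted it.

Answer: original

Derivation:
After op 1 (move_left): buffer="rljahseqs" (len 9), cursors c1@3 c2@8, authorship .........
After op 2 (move_left): buffer="rljahseqs" (len 9), cursors c1@2 c2@7, authorship .........
After op 3 (delete): buffer="rjahsqs" (len 7), cursors c1@1 c2@5, authorship .......
After op 4 (move_right): buffer="rjahsqs" (len 7), cursors c1@2 c2@6, authorship .......
After op 5 (insert('e')): buffer="rjeahsqes" (len 9), cursors c1@3 c2@8, authorship ..1....2.
Authorship (.=original, N=cursor N): . . 1 . . . . 2 .
Index 3: author = original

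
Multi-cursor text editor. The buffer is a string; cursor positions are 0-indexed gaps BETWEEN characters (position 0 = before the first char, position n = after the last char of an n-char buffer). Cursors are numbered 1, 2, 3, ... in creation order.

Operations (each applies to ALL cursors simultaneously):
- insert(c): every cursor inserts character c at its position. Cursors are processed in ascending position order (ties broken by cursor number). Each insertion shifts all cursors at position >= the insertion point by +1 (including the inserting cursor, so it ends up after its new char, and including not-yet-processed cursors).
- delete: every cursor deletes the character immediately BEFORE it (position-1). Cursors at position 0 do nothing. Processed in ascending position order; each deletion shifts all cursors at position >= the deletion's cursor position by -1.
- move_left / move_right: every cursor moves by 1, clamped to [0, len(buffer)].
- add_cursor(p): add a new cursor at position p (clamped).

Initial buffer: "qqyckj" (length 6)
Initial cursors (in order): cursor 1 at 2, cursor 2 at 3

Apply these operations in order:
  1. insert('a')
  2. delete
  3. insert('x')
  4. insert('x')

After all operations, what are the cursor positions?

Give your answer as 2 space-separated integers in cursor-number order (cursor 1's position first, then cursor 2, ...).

After op 1 (insert('a')): buffer="qqayackj" (len 8), cursors c1@3 c2@5, authorship ..1.2...
After op 2 (delete): buffer="qqyckj" (len 6), cursors c1@2 c2@3, authorship ......
After op 3 (insert('x')): buffer="qqxyxckj" (len 8), cursors c1@3 c2@5, authorship ..1.2...
After op 4 (insert('x')): buffer="qqxxyxxckj" (len 10), cursors c1@4 c2@7, authorship ..11.22...

Answer: 4 7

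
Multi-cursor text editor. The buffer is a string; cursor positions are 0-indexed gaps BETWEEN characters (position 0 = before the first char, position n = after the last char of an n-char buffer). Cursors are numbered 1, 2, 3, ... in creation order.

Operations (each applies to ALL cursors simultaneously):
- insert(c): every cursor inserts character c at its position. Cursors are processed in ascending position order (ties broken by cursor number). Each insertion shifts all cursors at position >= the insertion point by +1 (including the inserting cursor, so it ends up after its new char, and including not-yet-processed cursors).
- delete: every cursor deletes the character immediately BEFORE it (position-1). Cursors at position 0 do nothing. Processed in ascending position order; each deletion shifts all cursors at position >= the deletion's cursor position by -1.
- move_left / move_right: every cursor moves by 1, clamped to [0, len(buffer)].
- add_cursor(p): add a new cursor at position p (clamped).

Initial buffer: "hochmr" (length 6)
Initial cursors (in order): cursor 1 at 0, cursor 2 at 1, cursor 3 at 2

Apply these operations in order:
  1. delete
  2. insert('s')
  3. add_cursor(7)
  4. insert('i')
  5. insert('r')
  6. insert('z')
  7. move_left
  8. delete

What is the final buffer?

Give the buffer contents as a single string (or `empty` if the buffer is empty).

Answer: sssiiirrzchmriz

Derivation:
After op 1 (delete): buffer="chmr" (len 4), cursors c1@0 c2@0 c3@0, authorship ....
After op 2 (insert('s')): buffer="ssschmr" (len 7), cursors c1@3 c2@3 c3@3, authorship 123....
After op 3 (add_cursor(7)): buffer="ssschmr" (len 7), cursors c1@3 c2@3 c3@3 c4@7, authorship 123....
After op 4 (insert('i')): buffer="sssiiichmri" (len 11), cursors c1@6 c2@6 c3@6 c4@11, authorship 123123....4
After op 5 (insert('r')): buffer="sssiiirrrchmrir" (len 15), cursors c1@9 c2@9 c3@9 c4@15, authorship 123123123....44
After op 6 (insert('z')): buffer="sssiiirrrzzzchmrirz" (len 19), cursors c1@12 c2@12 c3@12 c4@19, authorship 123123123123....444
After op 7 (move_left): buffer="sssiiirrrzzzchmrirz" (len 19), cursors c1@11 c2@11 c3@11 c4@18, authorship 123123123123....444
After op 8 (delete): buffer="sssiiirrzchmriz" (len 15), cursors c1@8 c2@8 c3@8 c4@14, authorship 123123123....44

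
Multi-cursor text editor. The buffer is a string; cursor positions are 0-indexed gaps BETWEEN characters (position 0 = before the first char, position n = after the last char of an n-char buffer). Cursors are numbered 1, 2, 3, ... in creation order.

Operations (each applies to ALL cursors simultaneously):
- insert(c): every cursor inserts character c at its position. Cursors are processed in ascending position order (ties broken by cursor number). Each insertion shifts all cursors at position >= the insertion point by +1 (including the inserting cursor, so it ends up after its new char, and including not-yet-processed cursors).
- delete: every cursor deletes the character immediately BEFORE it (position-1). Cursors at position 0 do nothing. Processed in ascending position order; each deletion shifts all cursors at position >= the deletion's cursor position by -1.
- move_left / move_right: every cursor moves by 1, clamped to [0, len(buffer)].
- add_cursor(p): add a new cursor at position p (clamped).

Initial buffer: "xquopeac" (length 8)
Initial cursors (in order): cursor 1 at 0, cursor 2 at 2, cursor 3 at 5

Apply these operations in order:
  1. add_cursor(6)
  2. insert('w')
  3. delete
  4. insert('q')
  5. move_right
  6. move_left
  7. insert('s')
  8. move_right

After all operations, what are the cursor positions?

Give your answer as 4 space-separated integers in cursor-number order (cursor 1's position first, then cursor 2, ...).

After op 1 (add_cursor(6)): buffer="xquopeac" (len 8), cursors c1@0 c2@2 c3@5 c4@6, authorship ........
After op 2 (insert('w')): buffer="wxqwuopwewac" (len 12), cursors c1@1 c2@4 c3@8 c4@10, authorship 1..2...3.4..
After op 3 (delete): buffer="xquopeac" (len 8), cursors c1@0 c2@2 c3@5 c4@6, authorship ........
After op 4 (insert('q')): buffer="qxqquopqeqac" (len 12), cursors c1@1 c2@4 c3@8 c4@10, authorship 1..2...3.4..
After op 5 (move_right): buffer="qxqquopqeqac" (len 12), cursors c1@2 c2@5 c3@9 c4@11, authorship 1..2...3.4..
After op 6 (move_left): buffer="qxqquopqeqac" (len 12), cursors c1@1 c2@4 c3@8 c4@10, authorship 1..2...3.4..
After op 7 (insert('s')): buffer="qsxqqsuopqseqsac" (len 16), cursors c1@2 c2@6 c3@11 c4@14, authorship 11..22...33.44..
After op 8 (move_right): buffer="qsxqqsuopqseqsac" (len 16), cursors c1@3 c2@7 c3@12 c4@15, authorship 11..22...33.44..

Answer: 3 7 12 15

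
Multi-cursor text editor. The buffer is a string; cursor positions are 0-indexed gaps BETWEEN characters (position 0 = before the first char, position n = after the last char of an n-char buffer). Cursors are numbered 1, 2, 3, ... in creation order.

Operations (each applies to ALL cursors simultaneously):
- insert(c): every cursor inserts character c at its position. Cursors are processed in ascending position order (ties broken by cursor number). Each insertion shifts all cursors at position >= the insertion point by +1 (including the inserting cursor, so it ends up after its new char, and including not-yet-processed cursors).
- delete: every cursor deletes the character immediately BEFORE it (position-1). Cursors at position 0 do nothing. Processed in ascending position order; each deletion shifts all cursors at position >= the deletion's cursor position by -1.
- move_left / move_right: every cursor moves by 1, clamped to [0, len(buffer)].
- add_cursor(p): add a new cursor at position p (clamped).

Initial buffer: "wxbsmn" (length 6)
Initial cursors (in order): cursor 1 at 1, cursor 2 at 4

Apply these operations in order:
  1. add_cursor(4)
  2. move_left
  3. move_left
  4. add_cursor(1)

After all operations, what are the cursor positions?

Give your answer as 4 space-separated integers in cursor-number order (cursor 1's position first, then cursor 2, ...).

After op 1 (add_cursor(4)): buffer="wxbsmn" (len 6), cursors c1@1 c2@4 c3@4, authorship ......
After op 2 (move_left): buffer="wxbsmn" (len 6), cursors c1@0 c2@3 c3@3, authorship ......
After op 3 (move_left): buffer="wxbsmn" (len 6), cursors c1@0 c2@2 c3@2, authorship ......
After op 4 (add_cursor(1)): buffer="wxbsmn" (len 6), cursors c1@0 c4@1 c2@2 c3@2, authorship ......

Answer: 0 2 2 1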